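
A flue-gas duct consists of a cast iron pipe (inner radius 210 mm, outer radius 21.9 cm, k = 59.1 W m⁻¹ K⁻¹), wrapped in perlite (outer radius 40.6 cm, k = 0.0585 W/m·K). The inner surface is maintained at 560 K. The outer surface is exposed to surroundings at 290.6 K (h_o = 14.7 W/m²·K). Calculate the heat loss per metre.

Q' = 158 W/m

Treat each layer as a resistance in series:
  R'_cast iron = ln(0.219/0.210)/(2πk) = 0.04196/(2π·59.1) = 1.130×10^-4 m·K/W
  R'_perlite = ln(0.406/0.219)/(2πk) = 0.6173/(2π·0.0585) = 1.679 m·K/W
  R'_conv,out = 1/(2πr h) = 1/(2π·0.406·14.7) = 0.02667 m·K/W
ΣR = 1.130×10^-4 + 1.679 + 0.02667 = 1.706 m·K/W
Q' = ΔT/ΣR = (560 K − 290.6 K)/1.706 = 158 W/m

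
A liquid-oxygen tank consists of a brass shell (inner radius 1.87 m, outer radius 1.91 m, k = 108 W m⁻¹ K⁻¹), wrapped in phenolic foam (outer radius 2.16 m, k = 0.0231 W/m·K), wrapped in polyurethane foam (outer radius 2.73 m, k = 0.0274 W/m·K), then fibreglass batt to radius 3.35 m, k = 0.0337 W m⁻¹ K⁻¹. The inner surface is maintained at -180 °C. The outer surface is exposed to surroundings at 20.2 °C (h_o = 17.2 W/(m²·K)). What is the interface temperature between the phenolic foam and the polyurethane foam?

T = -116 °C

Resistance network (inner→outer):
  R_brass = (1/1.87 − 1/1.91)/(4πk) = 0.01120/(4π·108) = 8.252×10^-6 K/W
  R_phenolic foam = (1/1.91 − 1/2.16)/(4πk) = 0.06060/(4π·0.0231) = 0.2088 K/W
  R_polyurethane foam = (1/2.16 − 1/2.73)/(4πk) = 0.09666/(4π·0.0274) = 0.2807 K/W
  R_fibreglass batt = (1/2.73 − 1/3.35)/(4πk) = 0.06779/(4π·0.0337) = 0.1601 K/W
  R_conv,out = 1/(4πr²h) = 1/(4π·3.35²·17.2) = 4.123×10^-4 K/W
ΣR = 8.252×10^-6 + 0.2088 + 0.2807 + 0.1601 + 4.123×10^-4 = 0.6500 K/W
Q = ΔT/ΣR = (-180 °C − 20.2 °C)/0.6500 = -308.0 W
From the inner boundary to the phenolic foam/polyurethane foam interface, ΣR_partial = 0.2088 K/W.
T_interface = T_in − Q·ΣR_partial = -180 °C − (-308.0)(0.2088) = -116 °C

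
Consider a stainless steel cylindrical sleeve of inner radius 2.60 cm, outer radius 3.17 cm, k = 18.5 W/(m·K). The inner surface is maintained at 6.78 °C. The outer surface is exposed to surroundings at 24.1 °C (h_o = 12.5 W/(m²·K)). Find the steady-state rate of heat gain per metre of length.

Q' = 42.9 W/m

Resistance network (inner→outer):
  R'_stainless steel = ln(0.0317/0.0260)/(2πk) = 0.1982/(2π·18.5) = 0.001705 m·K/W
  R'_conv,out = 1/(2πr h) = 1/(2π·0.0317·12.5) = 0.4017 m·K/W
ΣR = 0.001705 + 0.4017 = 0.4034 m·K/W
Q' = ΔT/ΣR = (6.78 °C − 24.1 °C)/0.4034 = -42.9 W/m
(Negative Q' ⇒ heat flows inward; heat gain = 42.9 W/m.)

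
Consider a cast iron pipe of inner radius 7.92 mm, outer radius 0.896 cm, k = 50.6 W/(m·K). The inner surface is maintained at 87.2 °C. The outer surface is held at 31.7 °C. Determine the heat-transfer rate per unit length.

Q' = 1.43×10^5 W/m

Q' = 2πk·ΔT/ln(r₂/r₁) = 2π × 50.6 × 55.5 / ln(0.00896/0.00792) = 1.43×10^5 W/m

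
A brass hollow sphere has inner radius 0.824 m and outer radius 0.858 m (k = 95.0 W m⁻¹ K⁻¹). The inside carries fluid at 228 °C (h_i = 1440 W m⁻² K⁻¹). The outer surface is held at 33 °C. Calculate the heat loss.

Treat each layer as a resistance in series:
  R_conv,in = 1/(4πr²h) = 1/(4π·0.824²·1440) = 8.139×10^-5 K/W
  R_brass = (1/0.824 − 1/0.858)/(4πk) = 0.04809/(4π·95.0) = 4.028×10^-5 K/W
ΣR = 8.139×10^-5 + 4.028×10^-5 = 1.217×10^-4 K/W
Q = ΔT/ΣR = (228 °C − 33 °C)/1.217×10^-4 = 1.60×10^6 W

Q = 1600 kW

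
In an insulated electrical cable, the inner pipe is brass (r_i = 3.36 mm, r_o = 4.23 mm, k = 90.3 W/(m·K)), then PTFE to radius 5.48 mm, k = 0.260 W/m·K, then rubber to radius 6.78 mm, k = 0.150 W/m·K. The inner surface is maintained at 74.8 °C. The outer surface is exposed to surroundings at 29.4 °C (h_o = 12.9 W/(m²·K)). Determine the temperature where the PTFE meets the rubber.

Series thermal resistances, inner to outer:
  R'_brass = ln(0.00423/0.00336)/(2πk) = 0.2303/(2π·90.3) = 4.058×10^-4 m·K/W
  R'_PTFE = ln(0.00548/0.00423)/(2πk) = 0.2589/(2π·0.260) = 0.1585 m·K/W
  R'_rubber = ln(0.00678/0.00548)/(2πk) = 0.2129/(2π·0.150) = 0.2259 m·K/W
  R'_conv,out = 1/(2πr h) = 1/(2π·0.00678·12.9) = 1.820 m·K/W
ΣR = 4.058×10^-4 + 0.1585 + 0.2259 + 1.820 = 2.205 m·K/W
Q' = ΔT/ΣR = (74.8 °C − 29.4 °C)/2.205 = 20.59 W/m
From the inner boundary to the PTFE/rubber interface, ΣR_partial = 0.1589 m·K/W.
T_interface = T_in − Q'·ΣR_partial = 74.8 °C − (20.59)(0.1589) = 71.5 °C

T = 71.5 °C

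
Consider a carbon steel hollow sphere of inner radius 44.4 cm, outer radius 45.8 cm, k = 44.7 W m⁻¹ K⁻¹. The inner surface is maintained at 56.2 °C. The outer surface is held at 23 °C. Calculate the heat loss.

Q = 4πk·ΔT/(1/r₁ − 1/r₂) = 4π × 44.7 × 33.2 / (1/0.444 − 1/0.458) = 2.71×10^5 W

Q = 2.71×10^5 W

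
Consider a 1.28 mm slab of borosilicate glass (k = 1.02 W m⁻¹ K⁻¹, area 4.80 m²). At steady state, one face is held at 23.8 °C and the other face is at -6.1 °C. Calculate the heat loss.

Q = 114 kW

Q = kA·ΔT/L = 1.02 × 4.80 × |23.8 °C − -6.1 °C| / 0.00128 = 1.14×10^5 W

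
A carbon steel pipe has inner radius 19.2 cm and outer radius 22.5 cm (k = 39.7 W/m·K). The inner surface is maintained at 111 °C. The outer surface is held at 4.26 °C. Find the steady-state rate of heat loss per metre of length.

Q' = 2πk·ΔT/ln(r₂/r₁) = 2π × 39.7 × 106.74 / ln(0.225/0.192) = 1.68×10^5 W/m

Q' = 168 kW/m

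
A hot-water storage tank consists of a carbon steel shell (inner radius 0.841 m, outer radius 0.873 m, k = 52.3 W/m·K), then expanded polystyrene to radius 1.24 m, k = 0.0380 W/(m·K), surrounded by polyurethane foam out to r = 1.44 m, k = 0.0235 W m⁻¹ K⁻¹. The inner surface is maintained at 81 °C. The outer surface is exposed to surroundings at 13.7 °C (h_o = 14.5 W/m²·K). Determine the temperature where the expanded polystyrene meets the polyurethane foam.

T = 37.2 °C

Treat each layer as a resistance in series:
  R_carbon steel = (1/0.841 − 1/0.873)/(4πk) = 0.04359/(4π·52.3) = 6.632×10^-5 K/W
  R_expanded polystyrene = (1/0.873 − 1/1.24)/(4πk) = 0.3390/(4π·0.0380) = 0.7100 K/W
  R_polyurethane foam = (1/1.24 − 1/1.44)/(4πk) = 0.1120/(4π·0.0235) = 0.3793 K/W
  R_conv,out = 1/(4πr²h) = 1/(4π·1.44²·14.5) = 0.002647 K/W
ΣR = 6.632×10^-5 + 0.7100 + 0.3793 + 0.002647 = 1.092 K/W
Q = ΔT/ΣR = (81 °C − 13.7 °C)/1.092 = 61.63 W
From the inner boundary to the expanded polystyrene/polyurethane foam interface, ΣR_partial = 0.7101 K/W.
T_interface = T_in − Q·ΣR_partial = 81 °C − (61.63)(0.7101) = 37.2 °C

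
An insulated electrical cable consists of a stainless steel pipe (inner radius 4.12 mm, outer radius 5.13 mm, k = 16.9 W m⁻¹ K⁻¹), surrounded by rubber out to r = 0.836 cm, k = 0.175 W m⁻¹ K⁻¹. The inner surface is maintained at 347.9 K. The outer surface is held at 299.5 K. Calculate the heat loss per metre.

Q' = 108 W/m

Series thermal resistances, inner to outer:
  R'_stainless steel = ln(0.00513/0.00412)/(2πk) = 0.2193/(2π·16.9) = 0.002065 m·K/W
  R'_rubber = ln(0.00836/0.00513)/(2πk) = 0.4884/(2π·0.175) = 0.4441 m·K/W
ΣR = 0.002065 + 0.4441 = 0.4462 m·K/W
Q' = ΔT/ΣR = (347.9 K − 299.5 K)/0.4462 = 108 W/m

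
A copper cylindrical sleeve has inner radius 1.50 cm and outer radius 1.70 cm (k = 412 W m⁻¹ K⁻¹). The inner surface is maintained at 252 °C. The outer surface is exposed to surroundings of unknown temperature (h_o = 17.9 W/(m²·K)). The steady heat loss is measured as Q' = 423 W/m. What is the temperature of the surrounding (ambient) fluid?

T_out = 30.7 °C

Sum the resistances:
  R'_copper = ln(0.0170/0.0150)/(2πk) = 0.1252/(2π·412) = 4.835×10^-5 m·K/W
  R'_conv,out = 1/(2πr h) = 1/(2π·0.0170·17.9) = 0.5230 m·K/W
ΣR = 0.5231 m·K/W
ΔT = Q'·ΣR = 423 × 0.5231 = 221.3 K
Heat flows outward, so T_out = T_in − ΔT = 252 − 221.3 = 30.7 °C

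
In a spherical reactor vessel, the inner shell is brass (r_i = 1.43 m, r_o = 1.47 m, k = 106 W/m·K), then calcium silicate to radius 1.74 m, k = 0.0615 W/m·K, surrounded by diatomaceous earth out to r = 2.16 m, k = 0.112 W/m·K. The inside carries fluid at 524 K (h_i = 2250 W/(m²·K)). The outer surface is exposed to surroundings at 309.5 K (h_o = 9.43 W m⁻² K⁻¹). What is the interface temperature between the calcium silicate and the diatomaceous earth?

Treat each layer as a resistance in series:
  R_conv,in = 1/(4πr²h) = 1/(4π·1.43²·2250) = 1.730×10^-5 K/W
  R_brass = (1/1.43 − 1/1.47)/(4πk) = 0.01903/(4π·106) = 1.429×10^-5 K/W
  R_calcium silicate = (1/1.47 − 1/1.74)/(4πk) = 0.1056/(4π·0.0615) = 0.1366 K/W
  R_diatomaceous earth = (1/1.74 − 1/2.16)/(4πk) = 0.1117/(4π·0.112) = 0.07940 K/W
  R_conv,out = 1/(4πr²h) = 1/(4π·2.16²·9.43) = 0.001809 K/W
ΣR = 1.730×10^-5 + 1.429×10^-5 + 0.1366 + 0.07940 + 0.001809 = 0.2178 K/W
Q = ΔT/ΣR = (524 K − 309.5 K)/0.2178 = 984.8 W
From the inner boundary to the calcium silicate/diatomaceous earth interface, ΣR_partial = 0.1366 K/W.
T_interface = T_in − Q·ΣR_partial = 524 K − (984.8)(0.1366) = 389 K

T = 389 K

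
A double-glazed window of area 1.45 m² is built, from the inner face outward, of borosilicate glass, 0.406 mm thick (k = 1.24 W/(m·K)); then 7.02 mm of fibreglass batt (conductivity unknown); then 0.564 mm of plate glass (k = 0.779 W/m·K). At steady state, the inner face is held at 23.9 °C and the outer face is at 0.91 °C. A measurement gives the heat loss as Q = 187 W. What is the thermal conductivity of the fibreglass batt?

ΣR = ΔT/Q = |23.9 − 0.91|/187 = 0.1229 K/W
Known resistances:
  R_borosilicate glass = L/(kA) = 4.06×10^-4/(1.24·1.45) = 2.258×10^-4 K/W
  R_plate glass = L/(kA) = 5.64×10^-4/(0.779·1.45) = 4.993×10^-4 K/W
R_fibreglass batt = ΣR − ΣR_known = 0.1229 − 7.251×10^-4 = 0.1222 K/W
L/(kA) = 0.1222 ⇒ k = 0.00702/(0.1222·1.45) = 0.0396 W/m·K

k = 0.0396 W/m·K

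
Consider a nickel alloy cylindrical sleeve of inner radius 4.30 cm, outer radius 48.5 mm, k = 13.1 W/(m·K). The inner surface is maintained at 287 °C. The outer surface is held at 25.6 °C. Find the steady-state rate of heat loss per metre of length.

Q' = 179 kW/m

Q' = 2πk·ΔT/ln(r₂/r₁) = 2π × 13.1 × 261.4 / ln(0.0485/0.0430) = 1.79×10^5 W/m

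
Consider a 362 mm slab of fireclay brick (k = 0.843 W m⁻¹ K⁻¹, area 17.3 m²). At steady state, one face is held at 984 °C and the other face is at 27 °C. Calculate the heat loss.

Q = 38.6 kW

Q = kA·ΔT/L = 0.843 × 17.3 × |984 °C − 27 °C| / 0.362 = 38600 W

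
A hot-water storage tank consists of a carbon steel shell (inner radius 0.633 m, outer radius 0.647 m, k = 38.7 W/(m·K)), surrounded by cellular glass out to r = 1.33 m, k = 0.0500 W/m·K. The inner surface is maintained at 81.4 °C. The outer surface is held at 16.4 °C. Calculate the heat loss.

Series thermal resistances, inner to outer:
  R_carbon steel = (1/0.633 − 1/0.647)/(4πk) = 0.03418/(4π·38.7) = 7.029×10^-5 K/W
  R_cellular glass = (1/0.647 − 1/1.33)/(4πk) = 0.7937/(4π·0.0500) = 1.263 K/W
ΣR = 7.029×10^-5 + 1.263 = 1.263 K/W
Q = ΔT/ΣR = (81.4 °C − 16.4 °C)/1.263 = 51.5 W

Q = 51.5 W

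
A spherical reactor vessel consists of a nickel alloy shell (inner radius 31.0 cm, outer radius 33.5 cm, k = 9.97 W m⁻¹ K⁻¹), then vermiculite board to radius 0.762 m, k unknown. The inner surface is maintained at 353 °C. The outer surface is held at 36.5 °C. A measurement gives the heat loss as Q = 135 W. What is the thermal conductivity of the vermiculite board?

ΣR = ΔT/Q = |353 − 36.5|/135 = 2.344 K/W
Known resistances:
  R_nickel alloy = (1/0.310 − 1/0.335)/(4πk) = 0.2407/(4π·9.97) = 0.001921 K/W
R_vermiculite board = ΣR − ΣR_known = 2.344 − 0.001921 = 2.342 K/W
(1/r₁−1/r₂)/(4πk) = 2.342 ⇒ k = 1.673/(4π·2.342) = 0.0568 W/m·K

k = 0.0568 W/m·K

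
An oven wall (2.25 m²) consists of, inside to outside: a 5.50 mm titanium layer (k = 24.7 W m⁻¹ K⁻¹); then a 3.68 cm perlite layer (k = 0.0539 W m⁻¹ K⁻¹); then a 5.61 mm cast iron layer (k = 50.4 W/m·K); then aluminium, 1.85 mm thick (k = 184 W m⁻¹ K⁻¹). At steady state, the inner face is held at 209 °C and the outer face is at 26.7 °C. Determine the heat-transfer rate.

Resistance network (inner→outer):
  R_titanium = L/(kA) = 0.00550/(24.7·2.25) = 9.897×10^-5 K/W
  R_perlite = L/(kA) = 0.0368/(0.0539·2.25) = 0.3034 K/W
  R_cast iron = L/(kA) = 0.00561/(50.4·2.25) = 4.947×10^-5 K/W
  R_aluminium = L/(kA) = 0.00185/(184·2.25) = 4.469×10^-6 K/W
ΣR = 9.897×10^-5 + 0.3034 + 4.947×10^-5 + 4.469×10^-6 = 0.3036 K/W
Q = ΔT/ΣR = (209 °C − 26.7 °C)/0.3036 = 600 W

Q = 600 W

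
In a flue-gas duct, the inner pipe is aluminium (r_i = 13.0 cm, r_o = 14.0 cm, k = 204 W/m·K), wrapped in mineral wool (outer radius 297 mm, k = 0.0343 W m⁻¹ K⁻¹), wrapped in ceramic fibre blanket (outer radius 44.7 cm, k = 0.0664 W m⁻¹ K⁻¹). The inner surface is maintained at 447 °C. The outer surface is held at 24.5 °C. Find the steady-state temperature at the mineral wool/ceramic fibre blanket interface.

T = 117 °C

Resistance network (inner→outer):
  R'_aluminium = ln(0.140/0.130)/(2πk) = 0.07411/(2π·204) = 5.782×10^-5 m·K/W
  R'_mineral wool = ln(0.297/0.140)/(2πk) = 0.7521/(2π·0.0343) = 3.490 m·K/W
  R'_ceramic fibre blanket = ln(0.447/0.297)/(2πk) = 0.4088/(2π·0.0664) = 0.9799 m·K/W
ΣR = 5.782×10^-5 + 3.490 + 0.9799 = 4.470 m·K/W
Q' = ΔT/ΣR = (447 °C − 24.5 °C)/4.470 = 94.52 W/m
From the inner boundary to the mineral wool/ceramic fibre blanket interface, ΣR_partial = 3.490 m·K/W.
T_interface = T_in − Q'·ΣR_partial = 447 °C − (94.52)(3.490) = 117 °C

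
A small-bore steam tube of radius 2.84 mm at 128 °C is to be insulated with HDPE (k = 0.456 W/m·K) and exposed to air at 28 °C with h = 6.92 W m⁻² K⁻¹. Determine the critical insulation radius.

r_cr = 6.59 cm

For a cylinder, r_cr = k_ins/h = 0.456/6.92 = 0.0659 m = 6.59 cm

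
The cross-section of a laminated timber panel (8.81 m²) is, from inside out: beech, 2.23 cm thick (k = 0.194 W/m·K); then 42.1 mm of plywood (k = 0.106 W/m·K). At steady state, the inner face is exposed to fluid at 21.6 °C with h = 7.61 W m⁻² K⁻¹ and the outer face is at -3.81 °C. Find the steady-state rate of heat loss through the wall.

Series thermal resistances, inner to outer:
  R_conv,in = 1/(hA) = 1/(7.61·8.81) = 0.01492 K/W
  R_beech = L/(kA) = 0.0223/(0.194·8.81) = 0.01305 K/W
  R_plywood = L/(kA) = 0.0421/(0.106·8.81) = 0.04508 K/W
ΣR = 0.01492 + 0.01305 + 0.04508 = 0.07305 K/W
Q = ΔT/ΣR = (21.6 °C − -3.81 °C)/0.07305 = 348 W

Q = 348 W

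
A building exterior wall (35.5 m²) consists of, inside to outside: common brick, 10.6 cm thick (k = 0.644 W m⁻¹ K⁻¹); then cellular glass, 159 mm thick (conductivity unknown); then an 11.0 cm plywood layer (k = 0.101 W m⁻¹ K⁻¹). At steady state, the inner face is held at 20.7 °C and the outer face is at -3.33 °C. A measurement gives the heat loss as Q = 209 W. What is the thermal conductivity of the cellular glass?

ΣR = ΔT/Q = |20.7 − -3.33|/209 = 0.1150 K/W
Known resistances:
  R_common brick = L/(kA) = 0.106/(0.644·35.5) = 0.004637 K/W
  R_plywood = L/(kA) = 0.110/(0.101·35.5) = 0.03068 K/W
R_cellular glass = ΣR − ΣR_known = 0.1150 − 0.03532 = 0.07968 K/W
L/(kA) = 0.07968 ⇒ k = 0.159/(0.07968·35.5) = 0.0562 W/m·K

k = 0.0562 W/m·K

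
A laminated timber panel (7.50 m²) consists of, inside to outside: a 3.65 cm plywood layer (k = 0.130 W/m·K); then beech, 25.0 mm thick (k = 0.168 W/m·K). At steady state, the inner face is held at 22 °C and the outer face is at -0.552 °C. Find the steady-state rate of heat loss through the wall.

Resistance network (inner→outer):
  R_plywood = L/(kA) = 0.0365/(0.130·7.50) = 0.03744 K/W
  R_beech = L/(kA) = 0.0250/(0.168·7.50) = 0.01984 K/W
ΣR = 0.03744 + 0.01984 = 0.05728 K/W
Q = ΔT/ΣR = (22 °C − -0.552 °C)/0.05728 = 394 W

Q = 394 W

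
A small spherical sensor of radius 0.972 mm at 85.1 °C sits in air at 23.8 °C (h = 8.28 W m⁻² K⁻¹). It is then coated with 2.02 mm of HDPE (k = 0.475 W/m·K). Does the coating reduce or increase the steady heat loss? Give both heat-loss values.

increases: 0.00603 → 0.0515 W

Critical radius for a sphere: r_cr = 2k/h = 0.115 m = 11.5 cm.
Outer radius after coating: r₂ = 9.72×10^-4 + 0.00202 = 0.002992 m.
Since r₁ < r_cr and r₂ ≤ r_cr, the coating moves toward the maximum at r_cr — heat loss rises.
Bare: R = 1/(4πr₁²h) = 10170 K/W; Q = 61.3/10170 = 0.00603 W.
Coated: R = R_cond + R_conv = 1190 K/W; Q = 61.3/1190 = 0.0515 W.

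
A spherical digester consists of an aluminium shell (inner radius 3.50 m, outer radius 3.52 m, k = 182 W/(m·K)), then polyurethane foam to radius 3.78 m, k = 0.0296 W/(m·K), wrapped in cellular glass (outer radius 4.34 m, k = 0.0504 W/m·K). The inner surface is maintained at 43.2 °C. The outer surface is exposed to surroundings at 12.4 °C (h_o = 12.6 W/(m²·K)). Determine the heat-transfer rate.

Q = 288 W

Resistance network (inner→outer):
  R_aluminium = (1/3.50 − 1/3.52)/(4πk) = 0.001623/(4π·182) = 7.098×10^-7 K/W
  R_polyurethane foam = (1/3.52 − 1/3.78)/(4πk) = 0.01954/(4π·0.0296) = 0.05253 K/W
  R_cellular glass = (1/3.78 − 1/4.34)/(4πk) = 0.03414/(4π·0.0504) = 0.05390 K/W
  R_conv,out = 1/(4πr²h) = 1/(4π·4.34²·12.6) = 3.353×10^-4 K/W
ΣR = 7.098×10^-7 + 0.05253 + 0.05390 + 3.353×10^-4 = 0.1068 K/W
Q = ΔT/ΣR = (43.2 °C − 12.4 °C)/0.1068 = 288 W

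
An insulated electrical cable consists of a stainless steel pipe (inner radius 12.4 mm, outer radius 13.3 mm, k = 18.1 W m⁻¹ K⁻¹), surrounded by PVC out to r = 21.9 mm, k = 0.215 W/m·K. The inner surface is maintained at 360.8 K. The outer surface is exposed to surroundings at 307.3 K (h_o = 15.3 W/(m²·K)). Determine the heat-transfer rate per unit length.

Q' = 63.3 W/m

Treat each layer as a resistance in series:
  R'_stainless steel = ln(0.0133/0.0124)/(2πk) = 0.07007/(2π·18.1) = 6.161×10^-4 m·K/W
  R'_PVC = ln(0.0219/0.0133)/(2πk) = 0.4987/(2π·0.215) = 0.3692 m·K/W
  R'_conv,out = 1/(2πr h) = 1/(2π·0.0219·15.3) = 0.4750 m·K/W
ΣR = 6.161×10^-4 + 0.3692 + 0.4750 = 0.8448 m·K/W
Q' = ΔT/ΣR = (360.8 K − 307.3 K)/0.8448 = 63.3 W/m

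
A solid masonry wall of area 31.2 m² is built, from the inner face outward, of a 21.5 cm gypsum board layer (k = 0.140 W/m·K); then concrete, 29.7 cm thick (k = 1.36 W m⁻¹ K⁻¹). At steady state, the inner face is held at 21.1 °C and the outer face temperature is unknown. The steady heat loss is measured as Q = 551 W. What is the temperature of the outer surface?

Series resistances:
  R_gypsum board = L/(kA) = 0.215/(0.140·31.2) = 0.04922 K/W
  R_concrete = L/(kA) = 0.297/(1.36·31.2) = 0.006999 K/W
ΣR = 0.05622 K/W
ΔT = Q·ΣR = 551 × 0.05622 = 30.98 K
Heat flows outward, so T_out = T_in − ΔT = 21.1 − 30.98 = -9.88 °C

T_out = -9.88 °C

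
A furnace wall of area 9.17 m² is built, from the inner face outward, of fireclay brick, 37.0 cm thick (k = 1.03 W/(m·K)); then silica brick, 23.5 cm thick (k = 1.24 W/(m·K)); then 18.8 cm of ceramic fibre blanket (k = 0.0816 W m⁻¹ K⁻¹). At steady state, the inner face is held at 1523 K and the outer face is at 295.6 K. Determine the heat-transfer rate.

Q = 3.95 kW

Series thermal resistances, inner to outer:
  R_fireclay brick = L/(kA) = 0.370/(1.03·9.17) = 0.03917 K/W
  R_silica brick = L/(kA) = 0.235/(1.24·9.17) = 0.02067 K/W
  R_ceramic fibre blanket = L/(kA) = 0.188/(0.0816·9.17) = 0.2512 K/W
ΣR = 0.03917 + 0.02067 + 0.2512 = 0.3110 K/W
Q = ΔT/ΣR = (1523 K − 295.6 K)/0.3110 = 3950 W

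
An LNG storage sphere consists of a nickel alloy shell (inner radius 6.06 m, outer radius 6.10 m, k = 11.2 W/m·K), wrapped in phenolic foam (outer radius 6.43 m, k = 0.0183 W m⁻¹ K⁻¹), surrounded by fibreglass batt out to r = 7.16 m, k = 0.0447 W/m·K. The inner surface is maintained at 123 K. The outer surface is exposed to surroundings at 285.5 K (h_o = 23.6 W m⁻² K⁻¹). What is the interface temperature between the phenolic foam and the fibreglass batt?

T = 214.6 K

Series thermal resistances, inner to outer:
  R_nickel alloy = (1/6.06 − 1/6.10)/(4πk) = 0.001082/(4π·11.2) = 7.688×10^-6 K/W
  R_phenolic foam = (1/6.10 − 1/6.43)/(4πk) = 0.008413/(4π·0.0183) = 0.03659 K/W
  R_fibreglass batt = (1/6.43 − 1/7.16)/(4πk) = 0.01586/(4π·0.0447) = 0.02823 K/W
  R_conv,out = 1/(4πr²h) = 1/(4π·7.16²·23.6) = 6.577×10^-5 K/W
ΣR = 7.688×10^-6 + 0.03659 + 0.02823 + 6.577×10^-5 = 0.06489 K/W
Q = ΔT/ΣR = (123 K − 285.5 K)/0.06489 = -2504 W
From the inner boundary to the phenolic foam/fibreglass batt interface, ΣR_partial = 0.03660 K/W.
T_interface = T_in − Q·ΣR_partial = 123 K − (-2504)(0.03660) = 214.6 K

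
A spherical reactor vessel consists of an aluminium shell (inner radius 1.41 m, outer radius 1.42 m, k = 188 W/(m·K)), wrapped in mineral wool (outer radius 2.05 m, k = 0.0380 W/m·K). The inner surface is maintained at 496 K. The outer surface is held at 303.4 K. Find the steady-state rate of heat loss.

Treat each layer as a resistance in series:
  R_aluminium = (1/1.41 − 1/1.42)/(4πk) = 0.004995/(4π·188) = 2.114×10^-6 K/W
  R_mineral wool = (1/1.42 − 1/2.05)/(4πk) = 0.2164/(4π·0.0380) = 0.4532 K/W
ΣR = 2.114×10^-6 + 0.4532 = 0.4532 K/W
Q = ΔT/ΣR = (496 K − 303.4 K)/0.4532 = 425 W

Q = 425 W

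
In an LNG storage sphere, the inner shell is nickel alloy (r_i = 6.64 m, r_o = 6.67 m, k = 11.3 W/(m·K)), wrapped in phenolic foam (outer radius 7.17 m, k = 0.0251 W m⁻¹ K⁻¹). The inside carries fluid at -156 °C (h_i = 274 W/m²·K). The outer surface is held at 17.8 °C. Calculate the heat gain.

Q = 5.24 kW

Treat each layer as a resistance in series:
  R_conv,in = 1/(4πr²h) = 1/(4π·6.64²·274) = 6.587×10^-6 K/W
  R_nickel alloy = (1/6.64 − 1/6.67)/(4πk) = 6.774×10^-4/(4π·11.3) = 4.770×10^-6 K/W
  R_phenolic foam = (1/6.67 − 1/7.17)/(4πk) = 0.01046/(4π·0.0251) = 0.03315 K/W
ΣR = 6.587×10^-6 + 4.770×10^-6 + 0.03315 = 0.03316 K/W
Q = ΔT/ΣR = (-156 °C − 17.8 °C)/0.03316 = -5240 W
(Negative Q ⇒ heat flows inward; heat gain = 5240 W.)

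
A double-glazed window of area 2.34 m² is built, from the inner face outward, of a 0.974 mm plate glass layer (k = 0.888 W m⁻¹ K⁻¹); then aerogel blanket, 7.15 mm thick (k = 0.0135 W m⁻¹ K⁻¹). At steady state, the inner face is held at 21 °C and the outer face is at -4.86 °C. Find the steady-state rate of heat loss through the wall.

Treat each layer as a resistance in series:
  R_plate glass = L/(kA) = 9.74×10^-4/(0.888·2.34) = 4.687×10^-4 K/W
  R_aerogel blanket = L/(kA) = 0.00715/(0.0135·2.34) = 0.2263 K/W
ΣR = 4.687×10^-4 + 0.2263 = 0.2268 K/W
Q = ΔT/ΣR = (21 °C − -4.86 °C)/0.2268 = 114 W

Q = 114 W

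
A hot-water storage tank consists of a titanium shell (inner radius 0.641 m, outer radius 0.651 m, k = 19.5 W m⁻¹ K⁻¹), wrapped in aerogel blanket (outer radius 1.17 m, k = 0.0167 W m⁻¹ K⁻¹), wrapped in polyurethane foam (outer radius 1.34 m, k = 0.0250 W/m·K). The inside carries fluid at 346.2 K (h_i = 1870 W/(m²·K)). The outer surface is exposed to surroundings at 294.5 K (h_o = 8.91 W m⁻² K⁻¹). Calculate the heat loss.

Q = 14.4 W

Treat each layer as a resistance in series:
  R_conv,in = 1/(4πr²h) = 1/(4π·0.641²·1870) = 1.036×10^-4 K/W
  R_titanium = (1/0.641 − 1/0.651)/(4πk) = 0.02396/(4π·19.5) = 9.779×10^-5 K/W
  R_aerogel blanket = (1/0.651 − 1/1.17)/(4πk) = 0.6814/(4π·0.0167) = 3.247 K/W
  R_polyurethane foam = (1/1.17 − 1/1.34)/(4πk) = 0.1084/(4π·0.0250) = 0.3452 K/W
  R_conv,out = 1/(4πr²h) = 1/(4π·1.34²·8.91) = 0.004974 K/W
ΣR = 1.036×10^-4 + 9.779×10^-5 + 3.247 + 0.3452 + 0.004974 = 3.597 K/W
Q = ΔT/ΣR = (346.2 K − 294.5 K)/3.597 = 14.4 W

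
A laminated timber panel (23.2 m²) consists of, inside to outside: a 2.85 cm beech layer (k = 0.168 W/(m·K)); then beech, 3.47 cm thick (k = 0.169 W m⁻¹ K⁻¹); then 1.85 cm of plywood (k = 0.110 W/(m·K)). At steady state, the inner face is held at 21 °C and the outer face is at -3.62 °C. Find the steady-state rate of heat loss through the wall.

Resistance network (inner→outer):
  R_beech = L/(kA) = 0.0285/(0.168·23.2) = 0.007312 K/W
  R_beech = L/(kA) = 0.0347/(0.169·23.2) = 0.008850 K/W
  R_plywood = L/(kA) = 0.0185/(0.110·23.2) = 0.007249 K/W
ΣR = 0.007312 + 0.008850 + 0.007249 = 0.02341 K/W
Q = ΔT/ΣR = (21 °C − -3.62 °C)/0.02341 = 1050 W

Q = 1050 W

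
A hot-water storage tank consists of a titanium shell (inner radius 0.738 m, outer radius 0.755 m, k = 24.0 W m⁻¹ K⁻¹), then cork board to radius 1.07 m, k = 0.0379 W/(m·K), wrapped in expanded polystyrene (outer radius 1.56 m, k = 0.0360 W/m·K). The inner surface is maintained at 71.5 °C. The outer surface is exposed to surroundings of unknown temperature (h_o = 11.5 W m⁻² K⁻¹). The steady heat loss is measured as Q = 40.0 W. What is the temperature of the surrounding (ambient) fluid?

T_out = 12.7 °C

Series resistances:
  R_titanium = (1/0.738 − 1/0.755)/(4πk) = 0.03051/(4π·24.0) = 1.012×10^-4 K/W
  R_cork board = (1/0.755 − 1/1.07)/(4πk) = 0.3899/(4π·0.0379) = 0.8187 K/W
  R_expanded polystyrene = (1/1.07 − 1/1.56)/(4πk) = 0.2936/(4π·0.0360) = 0.6489 K/W
  R_conv,out = 1/(4πr²h) = 1/(4π·1.56²·11.5) = 0.002843 K/W
ΣR = 1.471 K/W
ΔT = Q·ΣR = 40.0 × 1.471 = 58.84 K
Heat flows outward, so T_out = T_in − ΔT = 71.5 − 58.84 = 12.7 °C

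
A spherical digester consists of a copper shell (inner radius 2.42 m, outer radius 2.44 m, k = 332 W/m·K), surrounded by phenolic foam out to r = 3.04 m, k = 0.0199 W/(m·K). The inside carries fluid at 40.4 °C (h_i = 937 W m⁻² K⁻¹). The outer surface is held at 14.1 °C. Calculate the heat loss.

Series thermal resistances, inner to outer:
  R_conv,in = 1/(4πr²h) = 1/(4π·2.42²·937) = 1.450×10^-5 K/W
  R_copper = (1/2.42 − 1/2.44)/(4πk) = 0.003387/(4π·332) = 8.119×10^-7 K/W
  R_phenolic foam = (1/2.44 − 1/3.04)/(4πk) = 0.08089/(4π·0.0199) = 0.3235 K/W
ΣR = 1.450×10^-5 + 8.119×10^-7 + 0.3235 = 0.3235 K/W
Q = ΔT/ΣR = (40.4 °C − 14.1 °C)/0.3235 = 81.3 W

Q = 81.3 W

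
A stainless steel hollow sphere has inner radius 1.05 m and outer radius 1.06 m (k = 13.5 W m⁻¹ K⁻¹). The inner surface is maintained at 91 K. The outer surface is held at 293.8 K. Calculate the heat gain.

Q = 3.83×10^6 W

Q = 4πk·ΔT/(1/r₁ − 1/r₂) = 4π × 13.5 × 202.8 / (1/1.05 − 1/1.06) = 3.83×10^6 W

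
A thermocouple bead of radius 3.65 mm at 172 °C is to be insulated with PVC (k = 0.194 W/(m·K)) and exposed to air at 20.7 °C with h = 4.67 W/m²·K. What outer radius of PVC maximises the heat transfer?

For a sphere, r_cr = 2k_ins/h = 2·0.194/4.67 = 0.0831 m = 8.31 cm

r_cr = 8.31 cm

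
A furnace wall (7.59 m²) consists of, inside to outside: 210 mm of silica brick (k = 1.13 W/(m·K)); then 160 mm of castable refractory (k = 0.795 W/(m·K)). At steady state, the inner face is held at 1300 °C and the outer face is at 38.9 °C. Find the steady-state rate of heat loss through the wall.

Series thermal resistances, inner to outer:
  R_silica brick = L/(kA) = 0.210/(1.13·7.59) = 0.02448 K/W
  R_castable refractory = L/(kA) = 0.160/(0.795·7.59) = 0.02652 K/W
ΣR = 0.02448 + 0.02652 = 0.05100 K/W
Q = ΔT/ΣR = (1300 °C − 38.9 °C)/0.05100 = 24700 W

Q = 24.7 kW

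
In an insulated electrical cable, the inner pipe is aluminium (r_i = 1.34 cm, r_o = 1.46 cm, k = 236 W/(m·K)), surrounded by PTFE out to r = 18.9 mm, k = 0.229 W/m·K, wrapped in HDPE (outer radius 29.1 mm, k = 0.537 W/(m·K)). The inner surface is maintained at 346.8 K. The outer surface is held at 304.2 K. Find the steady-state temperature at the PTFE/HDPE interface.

Series thermal resistances, inner to outer:
  R'_aluminium = ln(0.0146/0.0134)/(2πk) = 0.08577/(2π·236) = 5.784×10^-5 m·K/W
  R'_PTFE = ln(0.0189/0.0146)/(2πk) = 0.2581/(2π·0.229) = 0.1794 m·K/W
  R'_HDPE = ln(0.0291/0.0189)/(2πk) = 0.4316/(2π·0.537) = 0.1279 m·K/W
ΣR = 5.784×10^-5 + 0.1794 + 0.1279 = 0.3074 m·K/W
Q' = ΔT/ΣR = (346.8 K − 304.2 K)/0.3074 = 138.6 W/m
From the inner boundary to the PTFE/HDPE interface, ΣR_partial = 0.1795 m·K/W.
T_interface = T_in − Q'·ΣR_partial = 346.8 K − (138.6)(0.1795) = 321.9 K

T = 321.9 K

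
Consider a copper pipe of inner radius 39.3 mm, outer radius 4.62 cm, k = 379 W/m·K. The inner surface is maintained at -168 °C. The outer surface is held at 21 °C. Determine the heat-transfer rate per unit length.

Q' = 2780 kW/m

Q' = 2πk·ΔT/ln(r₂/r₁) = 2π × 379 × 189 / ln(0.0462/0.0393) = 2.78×10^6 W/m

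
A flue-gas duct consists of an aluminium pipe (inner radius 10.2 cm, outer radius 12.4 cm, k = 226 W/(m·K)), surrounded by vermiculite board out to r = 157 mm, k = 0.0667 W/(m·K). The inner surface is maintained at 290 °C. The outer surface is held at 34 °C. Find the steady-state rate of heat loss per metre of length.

Treat each layer as a resistance in series:
  R'_aluminium = ln(0.124/0.102)/(2πk) = 0.1953/(2π·226) = 1.375×10^-4 m·K/W
  R'_vermiculite board = ln(0.157/0.124)/(2πk) = 0.2360/(2π·0.0667) = 0.5630 m·K/W
ΣR = 1.375×10^-4 + 0.5630 = 0.5631 m·K/W
Q' = ΔT/ΣR = (290 °C − 34 °C)/0.5631 = 455 W/m

Q' = 455 W/m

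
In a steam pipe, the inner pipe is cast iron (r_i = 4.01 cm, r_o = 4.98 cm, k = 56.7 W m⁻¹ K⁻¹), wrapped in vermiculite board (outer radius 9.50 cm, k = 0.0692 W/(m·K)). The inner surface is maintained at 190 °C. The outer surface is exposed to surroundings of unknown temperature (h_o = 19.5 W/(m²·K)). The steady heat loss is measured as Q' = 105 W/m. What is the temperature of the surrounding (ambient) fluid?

T_out = 24.9 °C

Sum the resistances:
  R'_cast iron = ln(0.0498/0.0401)/(2πk) = 0.2166/(2π·56.7) = 6.081×10^-4 m·K/W
  R'_vermiculite board = ln(0.0950/0.0498)/(2πk) = 0.6459/(2π·0.0692) = 1.485 m·K/W
  R'_conv,out = 1/(2πr h) = 1/(2π·0.0950·19.5) = 0.08591 m·K/W
ΣR = 1.572 m·K/W
ΔT = Q'·ΣR = 105 × 1.572 = 165.1 K
Heat flows outward, so T_out = T_in − ΔT = 190 − 165.1 = 24.9 °C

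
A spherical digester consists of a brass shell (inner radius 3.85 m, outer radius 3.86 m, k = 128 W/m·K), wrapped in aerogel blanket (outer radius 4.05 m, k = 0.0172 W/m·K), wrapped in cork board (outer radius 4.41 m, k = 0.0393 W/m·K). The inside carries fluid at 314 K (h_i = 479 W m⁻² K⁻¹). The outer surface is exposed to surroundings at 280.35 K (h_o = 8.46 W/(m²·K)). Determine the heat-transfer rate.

Q = 345 W

Treat each layer as a resistance in series:
  R_conv,in = 1/(4πr²h) = 1/(4π·3.85²·479) = 1.121×10^-5 K/W
  R_brass = (1/3.85 − 1/3.86)/(4πk) = 6.729×10^-4/(4π·128) = 4.183×10^-7 K/W
  R_aerogel blanket = (1/3.86 − 1/4.05)/(4πk) = 0.01215/(4π·0.0172) = 0.05623 K/W
  R_cork board = (1/4.05 − 1/4.41)/(4πk) = 0.02016/(4π·0.0393) = 0.04081 K/W
  R_conv,out = 1/(4πr²h) = 1/(4π·4.41²·8.46) = 4.837×10^-4 K/W
ΣR = 1.121×10^-5 + 4.183×10^-7 + 0.05623 + 0.04081 + 4.837×10^-4 = 0.09754 K/W
Q = ΔT/ΣR = (314 K − 280.35 K)/0.09754 = 345 W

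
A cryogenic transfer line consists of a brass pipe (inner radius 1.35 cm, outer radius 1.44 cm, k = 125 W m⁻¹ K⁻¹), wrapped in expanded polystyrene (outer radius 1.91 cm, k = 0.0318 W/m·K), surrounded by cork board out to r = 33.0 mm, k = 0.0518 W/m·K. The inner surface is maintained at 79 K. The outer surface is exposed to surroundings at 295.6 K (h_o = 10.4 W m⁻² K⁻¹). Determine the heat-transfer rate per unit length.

Resistance network (inner→outer):
  R'_brass = ln(0.0144/0.0135)/(2πk) = 0.06454/(2π·125) = 8.217×10^-5 m·K/W
  R'_expanded polystyrene = ln(0.0191/0.0144)/(2πk) = 0.2825/(2π·0.0318) = 1.414 m·K/W
  R'_cork board = ln(0.0330/0.0191)/(2πk) = 0.5468/(2π·0.0518) = 1.680 m·K/W
  R'_conv,out = 1/(2πr h) = 1/(2π·0.0330·10.4) = 0.4637 m·K/W
ΣR = 8.217×10^-5 + 1.414 + 1.680 + 0.4637 = 3.558 m·K/W
Q' = ΔT/ΣR = (79 K − 295.6 K)/3.558 = -60.9 W/m
(Negative Q' ⇒ heat flows inward; heat gain = 60.9 W/m.)

Q' = 60.9 W/m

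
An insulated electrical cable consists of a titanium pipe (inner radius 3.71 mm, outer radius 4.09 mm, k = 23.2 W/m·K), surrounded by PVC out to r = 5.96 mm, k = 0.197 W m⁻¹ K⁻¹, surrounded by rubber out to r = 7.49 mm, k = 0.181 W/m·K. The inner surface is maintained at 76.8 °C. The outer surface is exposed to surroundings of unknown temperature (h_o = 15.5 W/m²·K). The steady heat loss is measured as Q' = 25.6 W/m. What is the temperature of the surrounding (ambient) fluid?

Sum the resistances:
  R'_titanium = ln(0.00409/0.00371)/(2πk) = 0.09751/(2π·23.2) = 6.690×10^-4 m·K/W
  R'_PVC = ln(0.00596/0.00409)/(2πk) = 0.3765/(2π·0.197) = 0.3042 m·K/W
  R'_rubber = ln(0.00749/0.00596)/(2πk) = 0.2285/(2π·0.181) = 0.2009 m·K/W
  R'_conv,out = 1/(2πr h) = 1/(2π·0.00749·15.5) = 1.371 m·K/W
ΣR = 1.877 m·K/W
ΔT = Q'·ΣR = 25.6 × 1.877 = 48.05 K
Heat flows outward, so T_out = T_in − ΔT = 76.8 − 48.05 = 28.8 °C

T_out = 28.8 °C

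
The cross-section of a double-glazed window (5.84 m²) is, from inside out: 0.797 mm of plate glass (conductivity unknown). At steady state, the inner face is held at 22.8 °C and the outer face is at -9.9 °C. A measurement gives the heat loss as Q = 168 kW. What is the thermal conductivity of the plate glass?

ΣR = ΔT/Q = |22.8 − -9.9|/1.68×10^5 = 1.946×10^-4 K/W
L/(kA) = 1.946×10^-4 ⇒ k = 7.97×10^-4/(1.946×10^-4·5.84) = 0.701 W/m·K

k = 0.701 W/m·K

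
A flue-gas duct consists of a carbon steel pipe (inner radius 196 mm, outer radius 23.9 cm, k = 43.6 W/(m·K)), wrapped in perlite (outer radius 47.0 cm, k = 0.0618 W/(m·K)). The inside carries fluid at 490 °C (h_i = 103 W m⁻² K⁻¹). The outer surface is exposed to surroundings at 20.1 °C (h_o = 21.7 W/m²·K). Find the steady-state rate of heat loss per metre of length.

Treat each layer as a resistance in series:
  R'_conv,in = 1/(2πr h) = 1/(2π·0.196·103) = 0.007884 m·K/W
  R'_carbon steel = ln(0.239/0.196)/(2πk) = 0.1983/(2π·43.6) = 7.240×10^-4 m·K/W
  R'_perlite = ln(0.470/0.239)/(2πk) = 0.6763/(2π·0.0618) = 1.742 m·K/W
  R'_conv,out = 1/(2πr h) = 1/(2π·0.470·21.7) = 0.01560 m·K/W
ΣR = 0.007884 + 7.240×10^-4 + 1.742 + 0.01560 = 1.766 m·K/W
Q' = ΔT/ΣR = (490 °C − 20.1 °C)/1.766 = 266 W/m

Q' = 266 W/m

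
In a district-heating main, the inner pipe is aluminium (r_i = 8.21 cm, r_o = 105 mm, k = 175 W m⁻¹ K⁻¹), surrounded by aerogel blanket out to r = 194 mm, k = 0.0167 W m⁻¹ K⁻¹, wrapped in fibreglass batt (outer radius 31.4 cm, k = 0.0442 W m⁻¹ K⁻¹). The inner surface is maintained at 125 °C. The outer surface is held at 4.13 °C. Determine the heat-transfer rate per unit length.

Treat each layer as a resistance in series:
  R'_aluminium = ln(0.105/0.0821)/(2πk) = 0.2460/(2π·175) = 2.237×10^-4 m·K/W
  R'_aerogel blanket = ln(0.194/0.105)/(2πk) = 0.6139/(2π·0.0167) = 5.851 m·K/W
  R'_fibreglass batt = ln(0.314/0.194)/(2πk) = 0.4815/(2π·0.0442) = 1.734 m·K/W
ΣR = 2.237×10^-4 + 5.851 + 1.734 = 7.585 m·K/W
Q' = ΔT/ΣR = (125 °C − 4.13 °C)/7.585 = 15.9 W/m

Q' = 15.9 W/m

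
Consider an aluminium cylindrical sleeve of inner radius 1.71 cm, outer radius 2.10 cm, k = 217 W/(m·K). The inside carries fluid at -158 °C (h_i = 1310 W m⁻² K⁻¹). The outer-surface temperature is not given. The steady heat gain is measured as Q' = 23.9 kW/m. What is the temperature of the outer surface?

T_out = 15.4 °C

Sum the resistances:
  R'_conv,in = 1/(2πr h) = 1/(2π·0.0171·1310) = 0.007105 m·K/W
  R'_aluminium = ln(0.0210/0.0171)/(2πk) = 0.2054/(2π·217) = 1.507×10^-4 m·K/W
ΣR = 0.007255 m·K/W
ΔT = Q'·ΣR = 23900 × 0.007255 = 173.4 K
Heat flows inward, so T_out = T_in + ΔT = -158 + 173.4 = 15.4 °C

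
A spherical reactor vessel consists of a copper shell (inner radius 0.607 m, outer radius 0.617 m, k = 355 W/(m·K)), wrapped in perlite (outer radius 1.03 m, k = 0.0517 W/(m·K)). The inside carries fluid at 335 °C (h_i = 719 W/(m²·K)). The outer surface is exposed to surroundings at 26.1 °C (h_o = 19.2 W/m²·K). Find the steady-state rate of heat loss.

Resistance network (inner→outer):
  R_conv,in = 1/(4πr²h) = 1/(4π·0.607²·719) = 3.004×10^-4 K/W
  R_copper = (1/0.607 − 1/0.617)/(4πk) = 0.02670/(4π·355) = 5.985×10^-6 K/W
  R_perlite = (1/0.617 − 1/1.03)/(4πk) = 0.6499/(4π·0.0517) = 1.000 K/W
  R_conv,out = 1/(4πr²h) = 1/(4π·1.03²·19.2) = 0.003907 K/W
ΣR = 3.004×10^-4 + 5.985×10^-6 + 1.000 + 0.003907 = 1.004 K/W
Q = ΔT/ΣR = (335 °C − 26.1 °C)/1.004 = 308 W

Q = 308 W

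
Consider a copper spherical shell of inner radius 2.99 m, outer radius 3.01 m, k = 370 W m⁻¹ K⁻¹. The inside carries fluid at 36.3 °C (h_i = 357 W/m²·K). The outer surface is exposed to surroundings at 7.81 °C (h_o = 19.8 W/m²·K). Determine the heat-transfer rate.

Resistance network (inner→outer):
  R_conv,in = 1/(4πr²h) = 1/(4π·2.99²·357) = 2.493×10^-5 K/W
  R_copper = (1/2.99 − 1/3.01)/(4πk) = 0.002222/(4π·370) = 4.779×10^-7 K/W
  R_conv,out = 1/(4πr²h) = 1/(4π·3.01²·19.8) = 4.436×10^-4 K/W
ΣR = 2.493×10^-5 + 4.779×10^-7 + 4.436×10^-4 = 4.690×10^-4 K/W
Q = ΔT/ΣR = (36.3 °C − 7.81 °C)/4.690×10^-4 = 60700 W

Q = 60.7 kW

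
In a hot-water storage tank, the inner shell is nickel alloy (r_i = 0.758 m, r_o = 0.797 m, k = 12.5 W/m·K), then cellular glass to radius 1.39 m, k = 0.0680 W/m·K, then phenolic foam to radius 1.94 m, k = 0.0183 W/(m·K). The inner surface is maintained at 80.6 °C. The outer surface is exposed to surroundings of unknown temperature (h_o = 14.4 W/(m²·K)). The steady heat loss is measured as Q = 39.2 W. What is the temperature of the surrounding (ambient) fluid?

Sum the resistances:
  R_nickel alloy = (1/0.758 − 1/0.797)/(4πk) = 0.06456/(4π·12.5) = 4.110×10^-4 K/W
  R_cellular glass = (1/0.797 − 1/1.39)/(4πk) = 0.5353/(4π·0.0680) = 0.6264 K/W
  R_phenolic foam = (1/1.39 − 1/1.94)/(4πk) = 0.2040/(4π·0.0183) = 0.8869 K/W
  R_conv,out = 1/(4πr²h) = 1/(4π·1.94²·14.4) = 0.001468 K/W
ΣR = 1.515 K/W
ΔT = Q·ΣR = 39.2 × 1.515 = 59.39 K
Heat flows outward, so T_out = T_in − ΔT = 80.6 − 59.39 = 21.2 °C

T_out = 21.2 °C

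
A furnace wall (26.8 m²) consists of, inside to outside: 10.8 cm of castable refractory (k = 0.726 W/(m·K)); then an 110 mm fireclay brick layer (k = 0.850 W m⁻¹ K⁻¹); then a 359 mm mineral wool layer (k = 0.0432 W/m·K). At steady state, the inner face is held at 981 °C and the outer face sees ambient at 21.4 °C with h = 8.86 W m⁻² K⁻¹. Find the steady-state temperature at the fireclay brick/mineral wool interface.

T = 950 °C

Treat each layer as a resistance in series:
  R_castable refractory = L/(kA) = 0.108/(0.726·26.8) = 0.005551 K/W
  R_fireclay brick = L/(kA) = 0.110/(0.850·26.8) = 0.004829 K/W
  R_mineral wool = L/(kA) = 0.359/(0.0432·26.8) = 0.3101 K/W
  R_conv,out = 1/(hA) = 1/(8.86·26.8) = 0.004211 K/W
ΣR = 0.005551 + 0.004829 + 0.3101 + 0.004211 = 0.3247 K/W
Q = ΔT/ΣR = (981 °C − 21.4 °C)/0.3247 = 2955 W
From the inner boundary to the fireclay brick/mineral wool interface, ΣR_partial = 0.01038 K/W.
T_interface = T_in − Q·ΣR_partial = 981 °C − (2955)(0.01038) = 950 °C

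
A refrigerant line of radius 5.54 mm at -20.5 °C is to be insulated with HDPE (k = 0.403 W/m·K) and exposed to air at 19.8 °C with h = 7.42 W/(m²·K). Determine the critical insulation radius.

r_cr = 5.43 cm

For a cylinder, r_cr = k_ins/h = 0.403/7.42 = 0.0543 m = 5.43 cm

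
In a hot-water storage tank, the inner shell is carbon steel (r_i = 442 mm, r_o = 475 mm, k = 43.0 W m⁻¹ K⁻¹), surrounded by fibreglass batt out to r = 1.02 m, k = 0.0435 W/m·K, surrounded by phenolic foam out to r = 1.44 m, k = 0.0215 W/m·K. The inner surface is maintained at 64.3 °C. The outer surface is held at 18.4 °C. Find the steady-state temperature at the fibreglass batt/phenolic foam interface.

T = 34.0 °C

Resistance network (inner→outer):
  R_carbon steel = (1/0.442 − 1/0.475)/(4πk) = 0.1572/(4π·43.0) = 2.909×10^-4 K/W
  R_fibreglass batt = (1/0.475 − 1/1.02)/(4πk) = 1.125/(4π·0.0435) = 2.058 K/W
  R_phenolic foam = (1/1.02 − 1/1.44)/(4πk) = 0.2859/(4π·0.0215) = 1.058 K/W
ΣR = 2.909×10^-4 + 2.058 + 1.058 = 3.116 K/W
Q = ΔT/ΣR = (64.3 °C − 18.4 °C)/3.116 = 14.73 W
From the inner boundary to the fibreglass batt/phenolic foam interface, ΣR_partial = 2.058 K/W.
T_interface = T_in − Q·ΣR_partial = 64.3 °C − (14.73)(2.058) = 34.0 °C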